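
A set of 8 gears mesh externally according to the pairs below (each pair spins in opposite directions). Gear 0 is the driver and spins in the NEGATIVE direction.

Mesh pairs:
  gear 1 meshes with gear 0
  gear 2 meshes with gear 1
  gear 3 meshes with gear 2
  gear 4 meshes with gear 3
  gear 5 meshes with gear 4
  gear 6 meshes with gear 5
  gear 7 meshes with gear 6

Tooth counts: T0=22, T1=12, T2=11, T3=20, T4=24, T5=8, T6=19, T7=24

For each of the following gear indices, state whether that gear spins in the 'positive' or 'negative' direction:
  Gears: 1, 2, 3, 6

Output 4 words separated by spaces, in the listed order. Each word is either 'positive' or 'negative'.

Answer: positive negative positive negative

Derivation:
Gear 0 (driver): negative (depth 0)
  gear 1: meshes with gear 0 -> depth 1 -> positive (opposite of gear 0)
  gear 2: meshes with gear 1 -> depth 2 -> negative (opposite of gear 1)
  gear 3: meshes with gear 2 -> depth 3 -> positive (opposite of gear 2)
  gear 4: meshes with gear 3 -> depth 4 -> negative (opposite of gear 3)
  gear 5: meshes with gear 4 -> depth 5 -> positive (opposite of gear 4)
  gear 6: meshes with gear 5 -> depth 6 -> negative (opposite of gear 5)
  gear 7: meshes with gear 6 -> depth 7 -> positive (opposite of gear 6)
Queried indices 1, 2, 3, 6 -> positive, negative, positive, negative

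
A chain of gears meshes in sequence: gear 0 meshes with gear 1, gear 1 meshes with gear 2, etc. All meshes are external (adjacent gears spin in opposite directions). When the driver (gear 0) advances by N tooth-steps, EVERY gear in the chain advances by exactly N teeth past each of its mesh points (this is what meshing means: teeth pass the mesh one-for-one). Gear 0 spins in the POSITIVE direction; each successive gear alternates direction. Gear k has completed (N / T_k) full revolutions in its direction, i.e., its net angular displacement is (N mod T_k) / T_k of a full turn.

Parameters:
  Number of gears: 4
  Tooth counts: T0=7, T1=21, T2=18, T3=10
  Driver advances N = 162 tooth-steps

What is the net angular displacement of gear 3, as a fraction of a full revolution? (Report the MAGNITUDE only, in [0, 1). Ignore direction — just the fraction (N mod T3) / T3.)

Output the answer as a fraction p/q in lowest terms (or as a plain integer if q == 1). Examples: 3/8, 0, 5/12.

Answer: 1/5

Derivation:
Chain of 4 gears, tooth counts: [7, 21, 18, 10]
  gear 0: T0=7, direction=positive, advance = 162 mod 7 = 1 teeth = 1/7 turn
  gear 1: T1=21, direction=negative, advance = 162 mod 21 = 15 teeth = 15/21 turn
  gear 2: T2=18, direction=positive, advance = 162 mod 18 = 0 teeth = 0/18 turn
  gear 3: T3=10, direction=negative, advance = 162 mod 10 = 2 teeth = 2/10 turn
Gear 3: 162 mod 10 = 2
Fraction = 2 / 10 = 1/5 (gcd(2,10)=2) = 1/5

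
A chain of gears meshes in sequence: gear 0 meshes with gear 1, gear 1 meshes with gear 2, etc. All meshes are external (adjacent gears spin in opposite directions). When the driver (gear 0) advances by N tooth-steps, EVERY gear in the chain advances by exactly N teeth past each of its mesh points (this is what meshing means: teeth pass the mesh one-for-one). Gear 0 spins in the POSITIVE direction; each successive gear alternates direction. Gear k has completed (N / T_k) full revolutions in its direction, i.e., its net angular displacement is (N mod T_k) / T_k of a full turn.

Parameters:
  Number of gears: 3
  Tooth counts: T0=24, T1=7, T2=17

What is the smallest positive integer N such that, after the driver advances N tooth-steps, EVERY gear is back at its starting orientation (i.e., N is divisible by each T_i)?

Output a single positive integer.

Answer: 2856

Derivation:
Gear k returns to start when N is a multiple of T_k.
All gears at start simultaneously when N is a common multiple of [24, 7, 17]; the smallest such N is lcm(24, 7, 17).
Start: lcm = T0 = 24
Fold in T1=7: gcd(24, 7) = 1; lcm(24, 7) = 24 * 7 / 1 = 168 / 1 = 168
Fold in T2=17: gcd(168, 17) = 1; lcm(168, 17) = 168 * 17 / 1 = 2856 / 1 = 2856
Full cycle length = 2856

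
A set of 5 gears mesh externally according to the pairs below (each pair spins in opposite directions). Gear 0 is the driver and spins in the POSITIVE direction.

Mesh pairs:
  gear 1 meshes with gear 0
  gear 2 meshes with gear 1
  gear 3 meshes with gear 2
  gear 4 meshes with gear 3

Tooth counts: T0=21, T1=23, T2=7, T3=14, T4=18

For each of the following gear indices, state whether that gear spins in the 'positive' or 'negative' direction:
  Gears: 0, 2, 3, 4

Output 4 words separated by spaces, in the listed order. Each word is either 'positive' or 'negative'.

Answer: positive positive negative positive

Derivation:
Gear 0 (driver): positive (depth 0)
  gear 1: meshes with gear 0 -> depth 1 -> negative (opposite of gear 0)
  gear 2: meshes with gear 1 -> depth 2 -> positive (opposite of gear 1)
  gear 3: meshes with gear 2 -> depth 3 -> negative (opposite of gear 2)
  gear 4: meshes with gear 3 -> depth 4 -> positive (opposite of gear 3)
Queried indices 0, 2, 3, 4 -> positive, positive, negative, positive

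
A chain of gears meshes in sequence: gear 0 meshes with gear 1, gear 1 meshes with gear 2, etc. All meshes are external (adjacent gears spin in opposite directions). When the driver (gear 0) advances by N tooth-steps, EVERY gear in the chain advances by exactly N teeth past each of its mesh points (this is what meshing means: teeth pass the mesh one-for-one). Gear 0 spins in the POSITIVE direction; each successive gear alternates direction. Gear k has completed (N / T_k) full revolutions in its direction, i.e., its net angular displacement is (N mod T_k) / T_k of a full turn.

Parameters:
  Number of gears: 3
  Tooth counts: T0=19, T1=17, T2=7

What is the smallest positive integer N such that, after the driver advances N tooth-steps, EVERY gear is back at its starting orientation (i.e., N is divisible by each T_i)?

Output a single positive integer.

Gear k returns to start when N is a multiple of T_k.
All gears at start simultaneously when N is a common multiple of [19, 17, 7]; the smallest such N is lcm(19, 17, 7).
Start: lcm = T0 = 19
Fold in T1=17: gcd(19, 17) = 1; lcm(19, 17) = 19 * 17 / 1 = 323 / 1 = 323
Fold in T2=7: gcd(323, 7) = 1; lcm(323, 7) = 323 * 7 / 1 = 2261 / 1 = 2261
Full cycle length = 2261

Answer: 2261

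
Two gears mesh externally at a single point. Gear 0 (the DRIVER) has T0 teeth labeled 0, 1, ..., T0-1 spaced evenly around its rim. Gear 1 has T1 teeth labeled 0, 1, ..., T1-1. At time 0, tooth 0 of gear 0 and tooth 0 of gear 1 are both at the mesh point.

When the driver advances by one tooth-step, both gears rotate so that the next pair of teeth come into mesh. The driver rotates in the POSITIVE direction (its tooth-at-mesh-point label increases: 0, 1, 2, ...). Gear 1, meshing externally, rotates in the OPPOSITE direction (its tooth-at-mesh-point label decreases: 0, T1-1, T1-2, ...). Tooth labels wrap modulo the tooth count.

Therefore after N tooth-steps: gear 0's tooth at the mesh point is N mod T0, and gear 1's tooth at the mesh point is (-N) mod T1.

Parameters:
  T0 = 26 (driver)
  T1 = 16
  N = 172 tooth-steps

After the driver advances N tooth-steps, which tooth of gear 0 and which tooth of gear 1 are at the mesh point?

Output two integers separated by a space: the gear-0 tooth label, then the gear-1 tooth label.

Answer: 16 4

Derivation:
Gear 0 (driver, T0=26): tooth at mesh = N mod T0
  172 = 6 * 26 + 16, so 172 mod 26 = 16
  gear 0 tooth = 16
Gear 1 (driven, T1=16): tooth at mesh = (-N) mod T1
  172 = 10 * 16 + 12, so 172 mod 16 = 12
  (-172) mod 16 = (-12) mod 16 = 16 - 12 = 4
Mesh after 172 steps: gear-0 tooth 16 meets gear-1 tooth 4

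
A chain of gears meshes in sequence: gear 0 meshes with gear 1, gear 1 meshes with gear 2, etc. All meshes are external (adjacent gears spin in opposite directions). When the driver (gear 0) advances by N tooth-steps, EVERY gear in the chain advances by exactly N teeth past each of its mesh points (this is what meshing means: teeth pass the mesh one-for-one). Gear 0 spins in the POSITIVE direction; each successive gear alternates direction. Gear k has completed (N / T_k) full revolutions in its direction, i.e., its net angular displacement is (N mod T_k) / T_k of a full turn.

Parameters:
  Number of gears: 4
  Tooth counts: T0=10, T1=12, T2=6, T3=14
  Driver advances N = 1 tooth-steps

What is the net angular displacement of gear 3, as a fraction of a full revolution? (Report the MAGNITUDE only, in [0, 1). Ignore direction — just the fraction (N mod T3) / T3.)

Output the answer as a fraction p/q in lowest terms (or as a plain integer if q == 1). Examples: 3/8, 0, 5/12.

Chain of 4 gears, tooth counts: [10, 12, 6, 14]
  gear 0: T0=10, direction=positive, advance = 1 mod 10 = 1 teeth = 1/10 turn
  gear 1: T1=12, direction=negative, advance = 1 mod 12 = 1 teeth = 1/12 turn
  gear 2: T2=6, direction=positive, advance = 1 mod 6 = 1 teeth = 1/6 turn
  gear 3: T3=14, direction=negative, advance = 1 mod 14 = 1 teeth = 1/14 turn
Gear 3: 1 mod 14 = 1
Fraction = 1 / 14 = 1/14 (gcd(1,14)=1) = 1/14

Answer: 1/14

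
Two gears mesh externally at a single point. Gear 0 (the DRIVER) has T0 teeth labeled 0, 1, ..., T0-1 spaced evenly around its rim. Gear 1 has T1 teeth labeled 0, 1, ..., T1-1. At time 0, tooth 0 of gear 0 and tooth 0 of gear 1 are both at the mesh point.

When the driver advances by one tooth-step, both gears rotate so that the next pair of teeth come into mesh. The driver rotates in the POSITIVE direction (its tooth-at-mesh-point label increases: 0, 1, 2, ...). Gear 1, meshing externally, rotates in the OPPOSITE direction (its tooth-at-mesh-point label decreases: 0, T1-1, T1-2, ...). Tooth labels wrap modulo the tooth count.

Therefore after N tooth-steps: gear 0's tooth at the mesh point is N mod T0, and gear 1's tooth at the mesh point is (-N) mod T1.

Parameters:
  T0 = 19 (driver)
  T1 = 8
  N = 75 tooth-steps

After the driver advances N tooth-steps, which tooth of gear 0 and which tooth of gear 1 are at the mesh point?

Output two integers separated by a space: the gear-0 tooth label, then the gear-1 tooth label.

Gear 0 (driver, T0=19): tooth at mesh = N mod T0
  75 = 3 * 19 + 18, so 75 mod 19 = 18
  gear 0 tooth = 18
Gear 1 (driven, T1=8): tooth at mesh = (-N) mod T1
  75 = 9 * 8 + 3, so 75 mod 8 = 3
  (-75) mod 8 = (-3) mod 8 = 8 - 3 = 5
Mesh after 75 steps: gear-0 tooth 18 meets gear-1 tooth 5

Answer: 18 5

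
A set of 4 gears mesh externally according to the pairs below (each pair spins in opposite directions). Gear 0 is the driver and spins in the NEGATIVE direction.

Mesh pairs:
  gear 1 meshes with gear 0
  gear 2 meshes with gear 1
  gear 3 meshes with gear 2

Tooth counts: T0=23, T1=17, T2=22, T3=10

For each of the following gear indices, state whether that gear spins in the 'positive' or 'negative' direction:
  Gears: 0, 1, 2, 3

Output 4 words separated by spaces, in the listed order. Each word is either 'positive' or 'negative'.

Answer: negative positive negative positive

Derivation:
Gear 0 (driver): negative (depth 0)
  gear 1: meshes with gear 0 -> depth 1 -> positive (opposite of gear 0)
  gear 2: meshes with gear 1 -> depth 2 -> negative (opposite of gear 1)
  gear 3: meshes with gear 2 -> depth 3 -> positive (opposite of gear 2)
Queried indices 0, 1, 2, 3 -> negative, positive, negative, positive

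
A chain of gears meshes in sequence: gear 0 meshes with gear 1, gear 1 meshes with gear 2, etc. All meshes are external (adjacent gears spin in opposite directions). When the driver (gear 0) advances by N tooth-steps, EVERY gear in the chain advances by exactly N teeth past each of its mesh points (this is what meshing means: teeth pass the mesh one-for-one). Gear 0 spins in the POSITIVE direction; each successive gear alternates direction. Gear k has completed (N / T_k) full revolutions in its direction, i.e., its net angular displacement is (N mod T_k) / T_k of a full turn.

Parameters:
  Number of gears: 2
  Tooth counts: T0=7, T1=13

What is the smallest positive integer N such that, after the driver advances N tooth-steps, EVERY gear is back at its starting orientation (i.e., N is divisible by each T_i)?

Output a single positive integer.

Answer: 91

Derivation:
Gear k returns to start when N is a multiple of T_k.
All gears at start simultaneously when N is a common multiple of [7, 13]; the smallest such N is lcm(7, 13).
Start: lcm = T0 = 7
Fold in T1=13: gcd(7, 13) = 1; lcm(7, 13) = 7 * 13 / 1 = 91 / 1 = 91
Full cycle length = 91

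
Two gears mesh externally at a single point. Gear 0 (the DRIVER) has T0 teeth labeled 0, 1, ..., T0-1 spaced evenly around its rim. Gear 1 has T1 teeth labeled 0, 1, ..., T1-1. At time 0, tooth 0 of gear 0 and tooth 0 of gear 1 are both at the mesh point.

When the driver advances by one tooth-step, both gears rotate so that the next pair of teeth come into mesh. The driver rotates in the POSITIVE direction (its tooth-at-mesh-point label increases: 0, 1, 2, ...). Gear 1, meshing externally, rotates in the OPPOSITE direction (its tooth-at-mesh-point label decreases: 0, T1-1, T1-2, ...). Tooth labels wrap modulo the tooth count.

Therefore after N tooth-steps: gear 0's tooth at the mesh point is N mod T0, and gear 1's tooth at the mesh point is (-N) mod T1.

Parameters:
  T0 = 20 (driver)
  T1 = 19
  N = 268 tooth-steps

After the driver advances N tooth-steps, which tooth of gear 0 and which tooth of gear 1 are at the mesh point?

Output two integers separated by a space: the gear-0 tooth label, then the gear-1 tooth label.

Answer: 8 17

Derivation:
Gear 0 (driver, T0=20): tooth at mesh = N mod T0
  268 = 13 * 20 + 8, so 268 mod 20 = 8
  gear 0 tooth = 8
Gear 1 (driven, T1=19): tooth at mesh = (-N) mod T1
  268 = 14 * 19 + 2, so 268 mod 19 = 2
  (-268) mod 19 = (-2) mod 19 = 19 - 2 = 17
Mesh after 268 steps: gear-0 tooth 8 meets gear-1 tooth 17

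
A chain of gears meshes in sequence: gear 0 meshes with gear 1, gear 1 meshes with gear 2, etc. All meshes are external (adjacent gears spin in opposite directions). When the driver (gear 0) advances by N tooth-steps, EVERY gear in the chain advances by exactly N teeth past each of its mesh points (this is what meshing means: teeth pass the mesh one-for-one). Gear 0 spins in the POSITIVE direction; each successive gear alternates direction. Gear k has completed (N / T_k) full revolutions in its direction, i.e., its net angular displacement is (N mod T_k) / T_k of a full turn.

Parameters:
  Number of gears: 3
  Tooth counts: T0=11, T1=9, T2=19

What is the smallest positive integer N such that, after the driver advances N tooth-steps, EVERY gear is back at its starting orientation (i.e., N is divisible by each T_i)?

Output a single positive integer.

Gear k returns to start when N is a multiple of T_k.
All gears at start simultaneously when N is a common multiple of [11, 9, 19]; the smallest such N is lcm(11, 9, 19).
Start: lcm = T0 = 11
Fold in T1=9: gcd(11, 9) = 1; lcm(11, 9) = 11 * 9 / 1 = 99 / 1 = 99
Fold in T2=19: gcd(99, 19) = 1; lcm(99, 19) = 99 * 19 / 1 = 1881 / 1 = 1881
Full cycle length = 1881

Answer: 1881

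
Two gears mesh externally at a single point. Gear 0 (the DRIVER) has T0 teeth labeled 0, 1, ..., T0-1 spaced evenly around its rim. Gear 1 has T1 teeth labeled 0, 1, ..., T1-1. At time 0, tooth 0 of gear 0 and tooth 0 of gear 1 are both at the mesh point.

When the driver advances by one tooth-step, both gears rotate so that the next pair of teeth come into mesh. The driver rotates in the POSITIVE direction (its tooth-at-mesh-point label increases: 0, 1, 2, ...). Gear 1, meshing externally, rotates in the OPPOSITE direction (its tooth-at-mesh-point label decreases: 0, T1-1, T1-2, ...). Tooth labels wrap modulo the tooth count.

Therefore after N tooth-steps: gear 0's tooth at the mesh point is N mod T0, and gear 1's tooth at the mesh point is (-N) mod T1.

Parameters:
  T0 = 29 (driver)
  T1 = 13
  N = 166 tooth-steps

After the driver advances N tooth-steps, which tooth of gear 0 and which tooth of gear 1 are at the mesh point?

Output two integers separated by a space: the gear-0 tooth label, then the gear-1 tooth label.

Answer: 21 3

Derivation:
Gear 0 (driver, T0=29): tooth at mesh = N mod T0
  166 = 5 * 29 + 21, so 166 mod 29 = 21
  gear 0 tooth = 21
Gear 1 (driven, T1=13): tooth at mesh = (-N) mod T1
  166 = 12 * 13 + 10, so 166 mod 13 = 10
  (-166) mod 13 = (-10) mod 13 = 13 - 10 = 3
Mesh after 166 steps: gear-0 tooth 21 meets gear-1 tooth 3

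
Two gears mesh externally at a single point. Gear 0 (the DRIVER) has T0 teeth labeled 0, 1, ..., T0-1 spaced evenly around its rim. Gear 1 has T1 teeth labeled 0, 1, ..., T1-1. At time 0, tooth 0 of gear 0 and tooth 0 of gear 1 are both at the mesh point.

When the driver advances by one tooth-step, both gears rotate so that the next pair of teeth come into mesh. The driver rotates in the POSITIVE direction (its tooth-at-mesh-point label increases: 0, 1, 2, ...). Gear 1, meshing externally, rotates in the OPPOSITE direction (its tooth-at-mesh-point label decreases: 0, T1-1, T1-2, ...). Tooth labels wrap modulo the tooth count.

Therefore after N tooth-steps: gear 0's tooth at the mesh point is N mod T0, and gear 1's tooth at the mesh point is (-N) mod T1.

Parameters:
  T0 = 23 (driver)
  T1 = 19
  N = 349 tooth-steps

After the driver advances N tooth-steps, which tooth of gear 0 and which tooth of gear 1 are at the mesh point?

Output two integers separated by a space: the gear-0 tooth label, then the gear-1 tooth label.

Gear 0 (driver, T0=23): tooth at mesh = N mod T0
  349 = 15 * 23 + 4, so 349 mod 23 = 4
  gear 0 tooth = 4
Gear 1 (driven, T1=19): tooth at mesh = (-N) mod T1
  349 = 18 * 19 + 7, so 349 mod 19 = 7
  (-349) mod 19 = (-7) mod 19 = 19 - 7 = 12
Mesh after 349 steps: gear-0 tooth 4 meets gear-1 tooth 12

Answer: 4 12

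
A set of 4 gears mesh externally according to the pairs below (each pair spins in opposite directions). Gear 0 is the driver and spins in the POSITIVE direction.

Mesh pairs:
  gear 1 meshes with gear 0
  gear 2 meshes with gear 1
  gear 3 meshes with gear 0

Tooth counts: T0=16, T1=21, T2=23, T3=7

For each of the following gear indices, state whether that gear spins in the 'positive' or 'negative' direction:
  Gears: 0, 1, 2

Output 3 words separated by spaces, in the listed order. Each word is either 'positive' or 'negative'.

Gear 0 (driver): positive (depth 0)
  gear 1: meshes with gear 0 -> depth 1 -> negative (opposite of gear 0)
  gear 2: meshes with gear 1 -> depth 2 -> positive (opposite of gear 1)
  gear 3: meshes with gear 0 -> depth 1 -> negative (opposite of gear 0)
Queried indices 0, 1, 2 -> positive, negative, positive

Answer: positive negative positive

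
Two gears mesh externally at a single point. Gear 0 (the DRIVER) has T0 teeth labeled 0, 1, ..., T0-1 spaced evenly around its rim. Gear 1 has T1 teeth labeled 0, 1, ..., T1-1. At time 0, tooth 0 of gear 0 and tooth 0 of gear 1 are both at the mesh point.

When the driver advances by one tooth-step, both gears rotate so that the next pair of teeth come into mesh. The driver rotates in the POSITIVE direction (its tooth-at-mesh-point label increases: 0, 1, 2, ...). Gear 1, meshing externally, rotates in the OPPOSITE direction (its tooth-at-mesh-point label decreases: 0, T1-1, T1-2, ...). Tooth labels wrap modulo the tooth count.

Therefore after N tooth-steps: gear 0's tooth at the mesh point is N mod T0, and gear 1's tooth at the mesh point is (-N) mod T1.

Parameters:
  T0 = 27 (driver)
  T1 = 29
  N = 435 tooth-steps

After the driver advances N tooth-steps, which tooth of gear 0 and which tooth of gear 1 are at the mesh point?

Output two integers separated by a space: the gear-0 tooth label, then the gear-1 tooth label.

Answer: 3 0

Derivation:
Gear 0 (driver, T0=27): tooth at mesh = N mod T0
  435 = 16 * 27 + 3, so 435 mod 27 = 3
  gear 0 tooth = 3
Gear 1 (driven, T1=29): tooth at mesh = (-N) mod T1
  435 = 15 * 29 + 0, so 435 mod 29 = 0
  (-435) mod 29 = 0
Mesh after 435 steps: gear-0 tooth 3 meets gear-1 tooth 0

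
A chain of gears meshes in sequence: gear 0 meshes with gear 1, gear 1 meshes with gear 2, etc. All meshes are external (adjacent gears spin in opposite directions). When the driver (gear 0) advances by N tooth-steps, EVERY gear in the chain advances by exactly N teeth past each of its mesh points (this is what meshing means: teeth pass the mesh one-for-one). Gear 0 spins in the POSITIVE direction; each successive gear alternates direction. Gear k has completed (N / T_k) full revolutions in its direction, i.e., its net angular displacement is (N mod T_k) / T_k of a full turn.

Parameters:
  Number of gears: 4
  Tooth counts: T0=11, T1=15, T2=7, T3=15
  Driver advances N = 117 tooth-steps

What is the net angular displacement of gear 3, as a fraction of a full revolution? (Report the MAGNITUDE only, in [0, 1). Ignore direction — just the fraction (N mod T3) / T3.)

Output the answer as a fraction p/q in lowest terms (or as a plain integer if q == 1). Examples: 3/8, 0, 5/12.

Chain of 4 gears, tooth counts: [11, 15, 7, 15]
  gear 0: T0=11, direction=positive, advance = 117 mod 11 = 7 teeth = 7/11 turn
  gear 1: T1=15, direction=negative, advance = 117 mod 15 = 12 teeth = 12/15 turn
  gear 2: T2=7, direction=positive, advance = 117 mod 7 = 5 teeth = 5/7 turn
  gear 3: T3=15, direction=negative, advance = 117 mod 15 = 12 teeth = 12/15 turn
Gear 3: 117 mod 15 = 12
Fraction = 12 / 15 = 4/5 (gcd(12,15)=3) = 4/5

Answer: 4/5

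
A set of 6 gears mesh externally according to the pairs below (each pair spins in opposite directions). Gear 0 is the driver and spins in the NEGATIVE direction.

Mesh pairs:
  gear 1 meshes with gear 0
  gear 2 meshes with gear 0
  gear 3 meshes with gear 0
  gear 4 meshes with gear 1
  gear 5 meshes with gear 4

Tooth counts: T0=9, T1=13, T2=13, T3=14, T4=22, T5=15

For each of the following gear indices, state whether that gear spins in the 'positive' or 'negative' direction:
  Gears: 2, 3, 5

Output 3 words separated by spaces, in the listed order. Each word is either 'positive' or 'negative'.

Gear 0 (driver): negative (depth 0)
  gear 1: meshes with gear 0 -> depth 1 -> positive (opposite of gear 0)
  gear 2: meshes with gear 0 -> depth 1 -> positive (opposite of gear 0)
  gear 3: meshes with gear 0 -> depth 1 -> positive (opposite of gear 0)
  gear 4: meshes with gear 1 -> depth 2 -> negative (opposite of gear 1)
  gear 5: meshes with gear 4 -> depth 3 -> positive (opposite of gear 4)
Queried indices 2, 3, 5 -> positive, positive, positive

Answer: positive positive positive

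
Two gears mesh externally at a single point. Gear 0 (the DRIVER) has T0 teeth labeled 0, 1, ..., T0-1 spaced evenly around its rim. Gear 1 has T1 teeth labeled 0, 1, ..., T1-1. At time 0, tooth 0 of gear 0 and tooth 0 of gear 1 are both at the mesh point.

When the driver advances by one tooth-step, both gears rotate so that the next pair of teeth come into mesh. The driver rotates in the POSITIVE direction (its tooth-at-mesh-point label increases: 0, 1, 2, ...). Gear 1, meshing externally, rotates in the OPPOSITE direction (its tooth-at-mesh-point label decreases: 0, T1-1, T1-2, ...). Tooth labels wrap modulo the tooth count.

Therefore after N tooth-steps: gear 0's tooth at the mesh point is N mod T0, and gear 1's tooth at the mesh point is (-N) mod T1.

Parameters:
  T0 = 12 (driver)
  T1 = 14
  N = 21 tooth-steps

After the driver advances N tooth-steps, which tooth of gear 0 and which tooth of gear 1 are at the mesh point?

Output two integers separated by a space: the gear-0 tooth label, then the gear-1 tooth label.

Gear 0 (driver, T0=12): tooth at mesh = N mod T0
  21 = 1 * 12 + 9, so 21 mod 12 = 9
  gear 0 tooth = 9
Gear 1 (driven, T1=14): tooth at mesh = (-N) mod T1
  21 = 1 * 14 + 7, so 21 mod 14 = 7
  (-21) mod 14 = (-7) mod 14 = 14 - 7 = 7
Mesh after 21 steps: gear-0 tooth 9 meets gear-1 tooth 7

Answer: 9 7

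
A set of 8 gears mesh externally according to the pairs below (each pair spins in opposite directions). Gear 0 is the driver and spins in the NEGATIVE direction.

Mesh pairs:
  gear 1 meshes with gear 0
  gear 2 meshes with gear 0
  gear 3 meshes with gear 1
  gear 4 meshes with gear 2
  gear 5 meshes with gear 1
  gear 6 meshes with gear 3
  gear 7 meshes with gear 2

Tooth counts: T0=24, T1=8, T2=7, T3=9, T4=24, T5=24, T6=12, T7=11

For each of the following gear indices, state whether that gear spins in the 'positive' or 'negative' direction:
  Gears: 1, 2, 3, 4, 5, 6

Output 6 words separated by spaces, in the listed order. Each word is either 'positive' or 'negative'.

Gear 0 (driver): negative (depth 0)
  gear 1: meshes with gear 0 -> depth 1 -> positive (opposite of gear 0)
  gear 2: meshes with gear 0 -> depth 1 -> positive (opposite of gear 0)
  gear 3: meshes with gear 1 -> depth 2 -> negative (opposite of gear 1)
  gear 4: meshes with gear 2 -> depth 2 -> negative (opposite of gear 2)
  gear 5: meshes with gear 1 -> depth 2 -> negative (opposite of gear 1)
  gear 6: meshes with gear 3 -> depth 3 -> positive (opposite of gear 3)
  gear 7: meshes with gear 2 -> depth 2 -> negative (opposite of gear 2)
Queried indices 1, 2, 3, 4, 5, 6 -> positive, positive, negative, negative, negative, positive

Answer: positive positive negative negative negative positive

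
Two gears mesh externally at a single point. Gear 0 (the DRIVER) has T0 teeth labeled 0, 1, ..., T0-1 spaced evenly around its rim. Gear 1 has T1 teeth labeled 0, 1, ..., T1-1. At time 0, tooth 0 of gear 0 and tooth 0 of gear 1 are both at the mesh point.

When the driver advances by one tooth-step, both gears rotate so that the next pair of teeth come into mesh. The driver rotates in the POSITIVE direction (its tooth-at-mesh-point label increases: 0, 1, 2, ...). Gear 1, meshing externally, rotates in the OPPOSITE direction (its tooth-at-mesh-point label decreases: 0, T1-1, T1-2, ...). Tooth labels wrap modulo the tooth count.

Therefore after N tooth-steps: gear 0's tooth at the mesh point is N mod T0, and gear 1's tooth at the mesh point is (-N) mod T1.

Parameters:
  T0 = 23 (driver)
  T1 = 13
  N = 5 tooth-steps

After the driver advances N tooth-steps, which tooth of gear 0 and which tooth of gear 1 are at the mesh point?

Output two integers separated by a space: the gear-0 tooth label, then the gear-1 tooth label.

Answer: 5 8

Derivation:
Gear 0 (driver, T0=23): tooth at mesh = N mod T0
  5 = 0 * 23 + 5, so 5 mod 23 = 5
  gear 0 tooth = 5
Gear 1 (driven, T1=13): tooth at mesh = (-N) mod T1
  5 = 0 * 13 + 5, so 5 mod 13 = 5
  (-5) mod 13 = (-5) mod 13 = 13 - 5 = 8
Mesh after 5 steps: gear-0 tooth 5 meets gear-1 tooth 8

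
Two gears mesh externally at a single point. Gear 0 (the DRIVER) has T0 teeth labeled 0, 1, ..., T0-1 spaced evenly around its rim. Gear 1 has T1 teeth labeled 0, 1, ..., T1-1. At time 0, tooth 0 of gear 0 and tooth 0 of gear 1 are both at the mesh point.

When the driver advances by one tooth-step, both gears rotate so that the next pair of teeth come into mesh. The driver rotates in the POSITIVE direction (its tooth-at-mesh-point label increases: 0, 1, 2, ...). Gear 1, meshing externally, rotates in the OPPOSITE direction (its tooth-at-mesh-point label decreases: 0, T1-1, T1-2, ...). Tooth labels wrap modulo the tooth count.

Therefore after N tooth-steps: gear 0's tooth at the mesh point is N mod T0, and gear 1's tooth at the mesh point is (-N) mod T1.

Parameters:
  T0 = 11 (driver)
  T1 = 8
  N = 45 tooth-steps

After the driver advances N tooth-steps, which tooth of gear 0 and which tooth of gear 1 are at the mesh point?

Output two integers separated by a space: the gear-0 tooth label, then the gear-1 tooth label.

Answer: 1 3

Derivation:
Gear 0 (driver, T0=11): tooth at mesh = N mod T0
  45 = 4 * 11 + 1, so 45 mod 11 = 1
  gear 0 tooth = 1
Gear 1 (driven, T1=8): tooth at mesh = (-N) mod T1
  45 = 5 * 8 + 5, so 45 mod 8 = 5
  (-45) mod 8 = (-5) mod 8 = 8 - 5 = 3
Mesh after 45 steps: gear-0 tooth 1 meets gear-1 tooth 3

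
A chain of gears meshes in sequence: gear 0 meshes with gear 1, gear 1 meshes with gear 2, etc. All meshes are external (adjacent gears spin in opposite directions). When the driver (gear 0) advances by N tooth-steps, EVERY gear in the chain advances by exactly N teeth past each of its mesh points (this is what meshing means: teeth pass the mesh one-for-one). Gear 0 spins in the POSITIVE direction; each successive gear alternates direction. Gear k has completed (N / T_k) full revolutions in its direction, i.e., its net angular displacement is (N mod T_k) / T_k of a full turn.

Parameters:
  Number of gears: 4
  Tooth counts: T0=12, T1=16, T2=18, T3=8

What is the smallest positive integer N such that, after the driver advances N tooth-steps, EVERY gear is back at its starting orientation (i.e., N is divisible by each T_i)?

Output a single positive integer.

Answer: 144

Derivation:
Gear k returns to start when N is a multiple of T_k.
All gears at start simultaneously when N is a common multiple of [12, 16, 18, 8]; the smallest such N is lcm(12, 16, 18, 8).
Start: lcm = T0 = 12
Fold in T1=16: gcd(12, 16) = 4; lcm(12, 16) = 12 * 16 / 4 = 192 / 4 = 48
Fold in T2=18: gcd(48, 18) = 6; lcm(48, 18) = 48 * 18 / 6 = 864 / 6 = 144
Fold in T3=8: gcd(144, 8) = 8; lcm(144, 8) = 144 * 8 / 8 = 1152 / 8 = 144
Full cycle length = 144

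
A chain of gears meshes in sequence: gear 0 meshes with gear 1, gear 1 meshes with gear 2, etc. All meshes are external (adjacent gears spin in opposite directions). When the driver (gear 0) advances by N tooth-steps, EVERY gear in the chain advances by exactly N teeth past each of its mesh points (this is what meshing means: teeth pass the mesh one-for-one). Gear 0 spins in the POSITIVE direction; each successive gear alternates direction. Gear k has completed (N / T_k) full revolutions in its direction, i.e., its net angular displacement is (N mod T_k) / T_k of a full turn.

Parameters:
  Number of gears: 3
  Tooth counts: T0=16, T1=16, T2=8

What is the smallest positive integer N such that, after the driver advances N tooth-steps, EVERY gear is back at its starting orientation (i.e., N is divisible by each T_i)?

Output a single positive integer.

Answer: 16

Derivation:
Gear k returns to start when N is a multiple of T_k.
All gears at start simultaneously when N is a common multiple of [16, 16, 8]; the smallest such N is lcm(16, 16, 8).
Start: lcm = T0 = 16
Fold in T1=16: gcd(16, 16) = 16; lcm(16, 16) = 16 * 16 / 16 = 256 / 16 = 16
Fold in T2=8: gcd(16, 8) = 8; lcm(16, 8) = 16 * 8 / 8 = 128 / 8 = 16
Full cycle length = 16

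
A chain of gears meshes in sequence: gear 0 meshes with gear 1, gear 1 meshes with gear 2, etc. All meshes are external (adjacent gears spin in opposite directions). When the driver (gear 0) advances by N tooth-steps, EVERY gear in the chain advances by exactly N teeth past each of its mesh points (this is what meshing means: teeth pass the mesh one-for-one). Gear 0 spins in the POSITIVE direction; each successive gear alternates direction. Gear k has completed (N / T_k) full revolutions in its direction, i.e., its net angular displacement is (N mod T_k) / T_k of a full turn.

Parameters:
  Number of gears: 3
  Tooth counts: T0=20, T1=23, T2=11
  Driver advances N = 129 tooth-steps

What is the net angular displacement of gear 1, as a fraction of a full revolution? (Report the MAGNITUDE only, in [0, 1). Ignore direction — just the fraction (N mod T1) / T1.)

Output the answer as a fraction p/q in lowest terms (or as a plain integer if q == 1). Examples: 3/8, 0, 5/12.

Chain of 3 gears, tooth counts: [20, 23, 11]
  gear 0: T0=20, direction=positive, advance = 129 mod 20 = 9 teeth = 9/20 turn
  gear 1: T1=23, direction=negative, advance = 129 mod 23 = 14 teeth = 14/23 turn
  gear 2: T2=11, direction=positive, advance = 129 mod 11 = 8 teeth = 8/11 turn
Gear 1: 129 mod 23 = 14
Fraction = 14 / 23 = 14/23 (gcd(14,23)=1) = 14/23

Answer: 14/23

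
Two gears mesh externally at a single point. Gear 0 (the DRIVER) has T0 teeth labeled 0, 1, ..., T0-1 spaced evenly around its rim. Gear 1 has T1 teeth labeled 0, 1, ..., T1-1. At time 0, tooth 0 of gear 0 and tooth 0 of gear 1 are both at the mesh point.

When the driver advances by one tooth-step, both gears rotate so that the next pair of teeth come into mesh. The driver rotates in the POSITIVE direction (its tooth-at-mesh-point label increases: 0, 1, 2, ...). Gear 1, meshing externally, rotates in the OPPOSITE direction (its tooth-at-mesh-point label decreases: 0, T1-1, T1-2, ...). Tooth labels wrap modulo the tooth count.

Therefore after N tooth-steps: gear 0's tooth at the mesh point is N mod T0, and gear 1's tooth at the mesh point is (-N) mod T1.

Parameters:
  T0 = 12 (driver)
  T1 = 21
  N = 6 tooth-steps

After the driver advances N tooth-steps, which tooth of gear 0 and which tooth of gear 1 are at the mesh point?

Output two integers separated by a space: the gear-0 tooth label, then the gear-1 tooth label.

Answer: 6 15

Derivation:
Gear 0 (driver, T0=12): tooth at mesh = N mod T0
  6 = 0 * 12 + 6, so 6 mod 12 = 6
  gear 0 tooth = 6
Gear 1 (driven, T1=21): tooth at mesh = (-N) mod T1
  6 = 0 * 21 + 6, so 6 mod 21 = 6
  (-6) mod 21 = (-6) mod 21 = 21 - 6 = 15
Mesh after 6 steps: gear-0 tooth 6 meets gear-1 tooth 15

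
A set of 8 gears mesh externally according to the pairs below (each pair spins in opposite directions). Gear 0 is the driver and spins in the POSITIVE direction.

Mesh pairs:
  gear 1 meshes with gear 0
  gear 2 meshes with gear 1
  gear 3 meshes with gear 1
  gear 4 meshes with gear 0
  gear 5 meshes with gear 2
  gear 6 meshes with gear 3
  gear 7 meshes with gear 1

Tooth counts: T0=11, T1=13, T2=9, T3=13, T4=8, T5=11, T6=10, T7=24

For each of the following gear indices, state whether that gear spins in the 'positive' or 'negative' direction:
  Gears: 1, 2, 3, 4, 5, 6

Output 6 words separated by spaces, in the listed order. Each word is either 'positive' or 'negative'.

Answer: negative positive positive negative negative negative

Derivation:
Gear 0 (driver): positive (depth 0)
  gear 1: meshes with gear 0 -> depth 1 -> negative (opposite of gear 0)
  gear 2: meshes with gear 1 -> depth 2 -> positive (opposite of gear 1)
  gear 3: meshes with gear 1 -> depth 2 -> positive (opposite of gear 1)
  gear 4: meshes with gear 0 -> depth 1 -> negative (opposite of gear 0)
  gear 5: meshes with gear 2 -> depth 3 -> negative (opposite of gear 2)
  gear 6: meshes with gear 3 -> depth 3 -> negative (opposite of gear 3)
  gear 7: meshes with gear 1 -> depth 2 -> positive (opposite of gear 1)
Queried indices 1, 2, 3, 4, 5, 6 -> negative, positive, positive, negative, negative, negative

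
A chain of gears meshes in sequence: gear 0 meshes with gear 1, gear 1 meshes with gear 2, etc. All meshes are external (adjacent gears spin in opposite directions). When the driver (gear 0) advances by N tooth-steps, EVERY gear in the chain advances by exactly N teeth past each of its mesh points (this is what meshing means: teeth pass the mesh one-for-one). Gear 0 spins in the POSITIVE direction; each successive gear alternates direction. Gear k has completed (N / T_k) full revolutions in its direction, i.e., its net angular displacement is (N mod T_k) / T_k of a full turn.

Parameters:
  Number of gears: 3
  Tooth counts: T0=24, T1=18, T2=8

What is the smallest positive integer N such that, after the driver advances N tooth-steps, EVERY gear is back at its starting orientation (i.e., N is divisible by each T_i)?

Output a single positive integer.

Answer: 72

Derivation:
Gear k returns to start when N is a multiple of T_k.
All gears at start simultaneously when N is a common multiple of [24, 18, 8]; the smallest such N is lcm(24, 18, 8).
Start: lcm = T0 = 24
Fold in T1=18: gcd(24, 18) = 6; lcm(24, 18) = 24 * 18 / 6 = 432 / 6 = 72
Fold in T2=8: gcd(72, 8) = 8; lcm(72, 8) = 72 * 8 / 8 = 576 / 8 = 72
Full cycle length = 72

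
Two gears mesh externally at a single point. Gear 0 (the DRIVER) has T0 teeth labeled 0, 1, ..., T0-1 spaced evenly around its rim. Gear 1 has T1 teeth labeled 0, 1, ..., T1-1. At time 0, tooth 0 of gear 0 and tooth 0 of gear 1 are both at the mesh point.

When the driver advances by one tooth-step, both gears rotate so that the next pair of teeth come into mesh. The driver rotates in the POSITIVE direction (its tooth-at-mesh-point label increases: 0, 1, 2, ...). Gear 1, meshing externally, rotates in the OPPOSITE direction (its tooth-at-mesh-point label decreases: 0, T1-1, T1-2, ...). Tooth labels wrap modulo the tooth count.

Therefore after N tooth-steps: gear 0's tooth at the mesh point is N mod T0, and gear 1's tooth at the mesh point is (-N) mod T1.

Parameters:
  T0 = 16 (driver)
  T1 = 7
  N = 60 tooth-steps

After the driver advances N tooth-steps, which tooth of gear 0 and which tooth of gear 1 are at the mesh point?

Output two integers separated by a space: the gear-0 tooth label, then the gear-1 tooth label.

Gear 0 (driver, T0=16): tooth at mesh = N mod T0
  60 = 3 * 16 + 12, so 60 mod 16 = 12
  gear 0 tooth = 12
Gear 1 (driven, T1=7): tooth at mesh = (-N) mod T1
  60 = 8 * 7 + 4, so 60 mod 7 = 4
  (-60) mod 7 = (-4) mod 7 = 7 - 4 = 3
Mesh after 60 steps: gear-0 tooth 12 meets gear-1 tooth 3

Answer: 12 3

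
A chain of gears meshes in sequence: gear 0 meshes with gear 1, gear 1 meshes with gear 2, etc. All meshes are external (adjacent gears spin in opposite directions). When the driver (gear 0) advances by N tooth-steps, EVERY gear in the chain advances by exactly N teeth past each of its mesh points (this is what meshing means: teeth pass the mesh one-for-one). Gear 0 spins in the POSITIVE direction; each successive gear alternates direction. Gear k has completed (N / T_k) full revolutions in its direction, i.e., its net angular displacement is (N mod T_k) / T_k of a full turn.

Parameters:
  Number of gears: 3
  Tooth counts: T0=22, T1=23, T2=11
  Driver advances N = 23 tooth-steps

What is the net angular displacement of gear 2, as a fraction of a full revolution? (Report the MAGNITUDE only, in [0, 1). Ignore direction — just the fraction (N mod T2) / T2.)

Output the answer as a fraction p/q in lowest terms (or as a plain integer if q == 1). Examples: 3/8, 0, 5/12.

Answer: 1/11

Derivation:
Chain of 3 gears, tooth counts: [22, 23, 11]
  gear 0: T0=22, direction=positive, advance = 23 mod 22 = 1 teeth = 1/22 turn
  gear 1: T1=23, direction=negative, advance = 23 mod 23 = 0 teeth = 0/23 turn
  gear 2: T2=11, direction=positive, advance = 23 mod 11 = 1 teeth = 1/11 turn
Gear 2: 23 mod 11 = 1
Fraction = 1 / 11 = 1/11 (gcd(1,11)=1) = 1/11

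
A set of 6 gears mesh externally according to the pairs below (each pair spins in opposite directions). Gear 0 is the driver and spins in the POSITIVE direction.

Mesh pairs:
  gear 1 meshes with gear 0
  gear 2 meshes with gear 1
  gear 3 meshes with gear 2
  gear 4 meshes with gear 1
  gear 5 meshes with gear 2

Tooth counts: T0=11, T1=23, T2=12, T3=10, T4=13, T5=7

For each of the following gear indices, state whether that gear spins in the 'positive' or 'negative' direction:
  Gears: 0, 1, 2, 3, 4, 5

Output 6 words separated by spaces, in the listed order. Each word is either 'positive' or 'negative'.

Gear 0 (driver): positive (depth 0)
  gear 1: meshes with gear 0 -> depth 1 -> negative (opposite of gear 0)
  gear 2: meshes with gear 1 -> depth 2 -> positive (opposite of gear 1)
  gear 3: meshes with gear 2 -> depth 3 -> negative (opposite of gear 2)
  gear 4: meshes with gear 1 -> depth 2 -> positive (opposite of gear 1)
  gear 5: meshes with gear 2 -> depth 3 -> negative (opposite of gear 2)
Queried indices 0, 1, 2, 3, 4, 5 -> positive, negative, positive, negative, positive, negative

Answer: positive negative positive negative positive negative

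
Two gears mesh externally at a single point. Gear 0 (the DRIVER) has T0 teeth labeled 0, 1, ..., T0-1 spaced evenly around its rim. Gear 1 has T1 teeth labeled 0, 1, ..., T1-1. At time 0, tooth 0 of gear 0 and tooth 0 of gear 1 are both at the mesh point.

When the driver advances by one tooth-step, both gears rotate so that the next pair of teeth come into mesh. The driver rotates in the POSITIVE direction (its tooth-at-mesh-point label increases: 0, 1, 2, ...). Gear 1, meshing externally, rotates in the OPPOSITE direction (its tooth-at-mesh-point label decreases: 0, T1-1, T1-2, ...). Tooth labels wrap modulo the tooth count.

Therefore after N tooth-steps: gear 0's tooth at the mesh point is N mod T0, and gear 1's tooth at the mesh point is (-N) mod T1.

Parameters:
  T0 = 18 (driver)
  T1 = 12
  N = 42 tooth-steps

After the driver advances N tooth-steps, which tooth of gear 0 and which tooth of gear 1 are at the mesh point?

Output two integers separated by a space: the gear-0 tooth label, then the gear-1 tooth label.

Gear 0 (driver, T0=18): tooth at mesh = N mod T0
  42 = 2 * 18 + 6, so 42 mod 18 = 6
  gear 0 tooth = 6
Gear 1 (driven, T1=12): tooth at mesh = (-N) mod T1
  42 = 3 * 12 + 6, so 42 mod 12 = 6
  (-42) mod 12 = (-6) mod 12 = 12 - 6 = 6
Mesh after 42 steps: gear-0 tooth 6 meets gear-1 tooth 6

Answer: 6 6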